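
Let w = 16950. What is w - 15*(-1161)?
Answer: 34365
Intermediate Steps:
w - 15*(-1161) = 16950 - 15*(-1161) = 16950 - 1*(-17415) = 16950 + 17415 = 34365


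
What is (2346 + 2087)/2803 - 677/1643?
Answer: 5385788/4605329 ≈ 1.1695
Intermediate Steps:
(2346 + 2087)/2803 - 677/1643 = 4433*(1/2803) - 677*1/1643 = 4433/2803 - 677/1643 = 5385788/4605329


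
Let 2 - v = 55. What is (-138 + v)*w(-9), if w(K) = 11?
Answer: -2101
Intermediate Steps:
v = -53 (v = 2 - 1*55 = 2 - 55 = -53)
(-138 + v)*w(-9) = (-138 - 53)*11 = -191*11 = -2101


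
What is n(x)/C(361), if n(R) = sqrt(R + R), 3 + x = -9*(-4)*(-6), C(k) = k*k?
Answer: I*sqrt(438)/130321 ≈ 0.00016059*I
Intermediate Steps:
C(k) = k**2
x = -219 (x = -3 - 9*(-4)*(-6) = -3 + 36*(-6) = -3 - 216 = -219)
n(R) = sqrt(2)*sqrt(R) (n(R) = sqrt(2*R) = sqrt(2)*sqrt(R))
n(x)/C(361) = (sqrt(2)*sqrt(-219))/(361**2) = (sqrt(2)*(I*sqrt(219)))/130321 = (I*sqrt(438))*(1/130321) = I*sqrt(438)/130321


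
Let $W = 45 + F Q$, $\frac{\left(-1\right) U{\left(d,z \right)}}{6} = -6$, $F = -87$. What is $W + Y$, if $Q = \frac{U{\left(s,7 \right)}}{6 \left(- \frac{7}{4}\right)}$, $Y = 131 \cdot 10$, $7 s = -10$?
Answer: $\frac{11573}{7} \approx 1653.3$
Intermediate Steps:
$s = - \frac{10}{7}$ ($s = \frac{1}{7} \left(-10\right) = - \frac{10}{7} \approx -1.4286$)
$U{\left(d,z \right)} = 36$ ($U{\left(d,z \right)} = \left(-6\right) \left(-6\right) = 36$)
$Y = 1310$
$Q = - \frac{24}{7}$ ($Q = \frac{36}{6 \left(- \frac{7}{4}\right)} = \frac{36}{- \frac{21}{2}} = 36 \left(- \frac{2}{21}\right) = - \frac{24}{7} \approx -3.4286$)
$W = \frac{2403}{7}$ ($W = 45 - - \frac{2088}{7} = 45 + \frac{2088}{7} = \frac{2403}{7} \approx 343.29$)
$W + Y = \frac{2403}{7} + 1310 = \frac{11573}{7}$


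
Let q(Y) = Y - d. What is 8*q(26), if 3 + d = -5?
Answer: 272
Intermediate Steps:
d = -8 (d = -3 - 5 = -8)
q(Y) = 8 + Y (q(Y) = Y - 1*(-8) = Y + 8 = 8 + Y)
8*q(26) = 8*(8 + 26) = 8*34 = 272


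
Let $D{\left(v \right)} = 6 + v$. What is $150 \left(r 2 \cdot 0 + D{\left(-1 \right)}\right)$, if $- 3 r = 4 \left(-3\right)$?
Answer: $750$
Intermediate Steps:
$r = 4$ ($r = - \frac{4 \left(-3\right)}{3} = \left(- \frac{1}{3}\right) \left(-12\right) = 4$)
$150 \left(r 2 \cdot 0 + D{\left(-1 \right)}\right) = 150 \left(4 \cdot 2 \cdot 0 + \left(6 - 1\right)\right) = 150 \left(4 \cdot 0 + 5\right) = 150 \left(0 + 5\right) = 150 \cdot 5 = 750$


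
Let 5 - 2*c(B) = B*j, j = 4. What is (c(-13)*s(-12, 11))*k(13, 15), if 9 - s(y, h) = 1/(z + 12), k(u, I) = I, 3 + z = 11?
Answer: 30609/8 ≈ 3826.1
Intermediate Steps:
z = 8 (z = -3 + 11 = 8)
c(B) = 5/2 - 2*B (c(B) = 5/2 - B*4/2 = 5/2 - 2*B)
s(y, h) = 179/20 (s(y, h) = 9 - 1/(8 + 12) = 9 - 1/20 = 179/20)
(c(-13)*s(-12, 11))*k(13, 15) = ((5/2 - 2*(-13))*(179/20))*15 = ((5/2 + 26)*(179/20))*15 = ((57/2)*(179/20))*15 = (10203/40)*15 = 30609/8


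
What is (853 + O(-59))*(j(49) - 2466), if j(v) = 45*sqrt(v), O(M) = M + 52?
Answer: -1819746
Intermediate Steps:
O(M) = 52 + M
(853 + O(-59))*(j(49) - 2466) = (853 + (52 - 59))*(45*sqrt(49) - 2466) = (853 - 7)*(45*7 - 2466) = 846*(315 - 2466) = 846*(-2151) = -1819746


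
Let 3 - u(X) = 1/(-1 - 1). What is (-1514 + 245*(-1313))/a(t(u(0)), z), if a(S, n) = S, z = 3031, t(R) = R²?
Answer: -1292796/49 ≈ -26384.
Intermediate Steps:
u(X) = 7/2 (u(X) = 3 - 1/(-1 - 1) = 3 - 1/(-2) = 3 - 1*(-½) = 3 + ½ = 7/2)
(-1514 + 245*(-1313))/a(t(u(0)), z) = (-1514 + 245*(-1313))/((7/2)²) = (-1514 - 321685)/(49/4) = -323199*4/49 = -1292796/49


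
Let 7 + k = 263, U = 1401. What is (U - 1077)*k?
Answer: 82944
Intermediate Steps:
k = 256 (k = -7 + 263 = 256)
(U - 1077)*k = (1401 - 1077)*256 = 324*256 = 82944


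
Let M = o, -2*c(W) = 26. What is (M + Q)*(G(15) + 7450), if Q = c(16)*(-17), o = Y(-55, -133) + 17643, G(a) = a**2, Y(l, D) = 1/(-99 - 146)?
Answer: 6718202265/49 ≈ 1.3711e+8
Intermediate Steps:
Y(l, D) = -1/245 (Y(l, D) = 1/(-245) = -1/245)
c(W) = -13 (c(W) = -1/2*26 = -13)
o = 4322534/245 (o = -1/245 + 17643 = 4322534/245 ≈ 17643.)
M = 4322534/245 ≈ 17643.
Q = 221 (Q = -13*(-17) = 221)
(M + Q)*(G(15) + 7450) = (4322534/245 + 221)*(15**2 + 7450) = 4376679*(225 + 7450)/245 = (4376679/245)*7675 = 6718202265/49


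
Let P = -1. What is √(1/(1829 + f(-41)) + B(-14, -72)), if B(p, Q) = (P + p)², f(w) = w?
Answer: √179828547/894 ≈ 15.000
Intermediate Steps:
B(p, Q) = (-1 + p)²
√(1/(1829 + f(-41)) + B(-14, -72)) = √(1/(1829 - 41) + (-1 - 14)²) = √(1/1788 + (-15)²) = √(1/1788 + 225) = √(402301/1788) = √179828547/894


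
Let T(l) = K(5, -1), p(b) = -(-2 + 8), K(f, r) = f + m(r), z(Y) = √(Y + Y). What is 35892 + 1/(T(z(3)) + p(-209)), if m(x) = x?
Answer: 71783/2 ≈ 35892.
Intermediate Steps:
z(Y) = √2*√Y (z(Y) = √(2*Y) = √2*√Y)
K(f, r) = f + r
p(b) = -6 (p(b) = -1*6 = -6)
T(l) = 4 (T(l) = 5 - 1 = 4)
35892 + 1/(T(z(3)) + p(-209)) = 35892 + 1/(4 - 6) = 35892 + 1/(-2) = 35892 - ½ = 71783/2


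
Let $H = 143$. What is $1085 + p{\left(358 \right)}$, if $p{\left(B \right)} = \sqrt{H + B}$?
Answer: $1085 + \sqrt{501} \approx 1107.4$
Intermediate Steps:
$p{\left(B \right)} = \sqrt{143 + B}$
$1085 + p{\left(358 \right)} = 1085 + \sqrt{143 + 358} = 1085 + \sqrt{501}$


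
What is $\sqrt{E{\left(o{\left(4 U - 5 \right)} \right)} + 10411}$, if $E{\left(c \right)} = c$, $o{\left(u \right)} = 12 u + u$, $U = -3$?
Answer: $\sqrt{10190} \approx 100.95$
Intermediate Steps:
$o{\left(u \right)} = 13 u$
$\sqrt{E{\left(o{\left(4 U - 5 \right)} \right)} + 10411} = \sqrt{13 \left(4 \left(-3\right) - 5\right) + 10411} = \sqrt{13 \left(-12 - 5\right) + 10411} = \sqrt{13 \left(-17\right) + 10411} = \sqrt{-221 + 10411} = \sqrt{10190}$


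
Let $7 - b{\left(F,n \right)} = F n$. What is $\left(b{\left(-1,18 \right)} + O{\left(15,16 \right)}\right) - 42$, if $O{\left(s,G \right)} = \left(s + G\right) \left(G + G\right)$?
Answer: $975$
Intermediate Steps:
$b{\left(F,n \right)} = 7 - F n$
$O{\left(s,G \right)} = 2 G \left(G + s\right)$ ($O{\left(s,G \right)} = \left(G + s\right) 2 G = 2 G \left(G + s\right)$)
$\left(b{\left(-1,18 \right)} + O{\left(15,16 \right)}\right) - 42 = \left(\left(7 - \left(-1\right) 18\right) + 2 \cdot 16 \left(16 + 15\right)\right) - 42 = \left(\left(7 + 18\right) + 2 \cdot 16 \cdot 31\right) - 42 = \left(25 + 992\right) - 42 = 1017 - 42 = 975$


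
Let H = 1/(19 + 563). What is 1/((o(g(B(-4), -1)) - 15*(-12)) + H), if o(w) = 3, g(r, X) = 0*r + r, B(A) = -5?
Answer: 582/106507 ≈ 0.0054644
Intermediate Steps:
H = 1/582 ≈ 0.0017182
g(r, X) = r (g(r, X) = 0 + r = r)
1/((o(g(B(-4), -1)) - 15*(-12)) + H) = 1/((3 - 15*(-12)) + 1/582) = 1/((3 + 180) + 1/582) = 1/(183 + 1/582) = 1/(106507/582) = 582/106507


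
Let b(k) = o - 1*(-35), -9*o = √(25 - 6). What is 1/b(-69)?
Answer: 2835/99206 + 9*√19/99206 ≈ 0.028972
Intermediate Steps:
o = -√19/9 (o = -√(25 - 6)/9 = -√19/9 ≈ -0.48432)
b(k) = 35 - √19/9 (b(k) = -√19/9 - 1*(-35) = -√19/9 + 35 = 35 - √19/9)
1/b(-69) = 1/(35 - √19/9)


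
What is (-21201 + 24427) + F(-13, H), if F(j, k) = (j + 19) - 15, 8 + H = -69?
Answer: 3217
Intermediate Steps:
H = -77 (H = -8 - 69 = -77)
F(j, k) = 4 + j (F(j, k) = (19 + j) - 15 = 4 + j)
(-21201 + 24427) + F(-13, H) = (-21201 + 24427) + (4 - 13) = 3226 - 9 = 3217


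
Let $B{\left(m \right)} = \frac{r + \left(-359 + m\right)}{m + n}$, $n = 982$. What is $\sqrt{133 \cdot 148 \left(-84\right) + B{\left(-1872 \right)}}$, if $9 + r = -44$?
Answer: $\frac{i \sqrt{327425116210}}{445} \approx 1285.9 i$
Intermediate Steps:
$r = -53$ ($r = -9 - 44 = -53$)
$B{\left(m \right)} = \frac{-412 + m}{982 + m}$ ($B{\left(m \right)} = \frac{-53 + \left(-359 + m\right)}{m + 982} = \frac{-412 + m}{982 + m}$)
$\sqrt{133 \cdot 148 \left(-84\right) + B{\left(-1872 \right)}} = \sqrt{133 \cdot 148 \left(-84\right) + \frac{-412 - 1872}{982 - 1872}} = \sqrt{19684 \left(-84\right) + \frac{1}{-890} \left(-2284\right)} = \sqrt{-1653456 - - \frac{1142}{445}} = \sqrt{-1653456 + \frac{1142}{445}} = \sqrt{- \frac{735786778}{445}} = \frac{i \sqrt{327425116210}}{445}$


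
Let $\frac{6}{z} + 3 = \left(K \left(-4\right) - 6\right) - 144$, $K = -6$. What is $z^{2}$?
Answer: $\frac{4}{1849} \approx 0.0021633$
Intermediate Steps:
$z = - \frac{2}{43}$ ($z = \frac{6}{-3 - 126} = \frac{6}{-129} = 6 \left(- \frac{1}{129}\right) = - \frac{2}{43} \approx -0.046512$)
$z^{2} = \left(- \frac{2}{43}\right)^{2} = \frac{4}{1849}$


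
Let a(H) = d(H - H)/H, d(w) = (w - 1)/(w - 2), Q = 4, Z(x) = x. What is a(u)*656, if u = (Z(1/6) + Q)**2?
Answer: 11808/625 ≈ 18.893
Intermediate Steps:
d(w) = (-1 + w)/(-2 + w)
u = 625/36 (u = (1/6 + 4)**2 = (25/6)**2 = 625/36 ≈ 17.361)
a(H) = 1/(2*H) (a(H) = ((-1 + (H - H))/(-2 + (H - H)))/H = ((-1 + 0)/(-2 + 0))/H = (-1/(-2))/H = (-1/2*(-1))/H = 1/(2*H))
a(u)*656 = (1/(2*(625/36)))*656 = ((1/2)*(36/625))*656 = (18/625)*656 = 11808/625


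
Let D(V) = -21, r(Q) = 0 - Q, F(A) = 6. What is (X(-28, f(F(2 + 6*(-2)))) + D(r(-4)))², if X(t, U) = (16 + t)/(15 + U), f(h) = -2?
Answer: 81225/169 ≈ 480.62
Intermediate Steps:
r(Q) = -Q
X(t, U) = (16 + t)/(15 + U)
(X(-28, f(F(2 + 6*(-2)))) + D(r(-4)))² = ((16 - 28)/(15 - 2) - 21)² = (-12/13 - 21)² = (-285/13)² = 81225/169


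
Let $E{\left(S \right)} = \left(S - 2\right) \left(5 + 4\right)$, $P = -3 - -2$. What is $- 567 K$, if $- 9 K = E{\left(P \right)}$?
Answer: $-1701$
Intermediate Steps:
$P = -1$ ($P = -3 + 2 = -1$)
$E{\left(S \right)} = -18 + 9 S$ ($E{\left(S \right)} = \left(-2 + S\right) 9 = -18 + 9 S$)
$K = 3$ ($K = - \frac{-18 + 9 \left(-1\right)}{9} = - \frac{-18 - 9}{9} = \left(- \frac{1}{9}\right) \left(-27\right) = 3$)
$- 567 K = \left(-567\right) 3 = -1701$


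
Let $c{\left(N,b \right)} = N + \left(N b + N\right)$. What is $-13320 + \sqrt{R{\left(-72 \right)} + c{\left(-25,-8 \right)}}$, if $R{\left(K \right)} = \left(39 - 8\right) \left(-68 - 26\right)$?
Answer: $-13320 + 2 i \sqrt{691} \approx -13320.0 + 52.574 i$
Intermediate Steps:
$c{\left(N,b \right)} = 2 N + N b$ ($c{\left(N,b \right)} = N + \left(N + N b\right) = 2 N + N b$)
$R{\left(K \right)} = -2914$ ($R{\left(K \right)} = 31 \left(-94\right) = -2914$)
$-13320 + \sqrt{R{\left(-72 \right)} + c{\left(-25,-8 \right)}} = -13320 + \sqrt{-2914 - 25 \left(2 - 8\right)} = -13320 + \sqrt{-2914 - -150} = -13320 + \sqrt{-2914 + 150} = -13320 + \sqrt{-2764} = -13320 + 2 i \sqrt{691}$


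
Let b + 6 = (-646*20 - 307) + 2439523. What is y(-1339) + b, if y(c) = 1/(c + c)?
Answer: 6497604619/2678 ≈ 2.4263e+6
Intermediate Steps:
y(c) = 1/(2*c)
b = 2426290 (b = -6 + ((-646*20 - 307) + 2439523) = -6 + ((-12920 - 307) + 2439523) = -6 + (-13227 + 2439523) = -6 + 2426296 = 2426290)
y(-1339) + b = (½)/(-1339) + 2426290 = (½)*(-1/1339) + 2426290 = -1/2678 + 2426290 = 6497604619/2678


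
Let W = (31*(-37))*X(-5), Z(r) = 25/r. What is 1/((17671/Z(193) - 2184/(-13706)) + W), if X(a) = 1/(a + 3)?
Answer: 48950/6705845499 ≈ 7.2996e-6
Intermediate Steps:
X(a) = 1/(3 + a)
W = 1147/2 (W = (31*(-37))/(3 - 5) = -1147/(-2) = -1147*(-½) = 1147/2 ≈ 573.50)
1/((17671/Z(193) - 2184/(-13706)) + W) = 1/((17671/((25/193)) - 2184/(-13706)) + 1147/2) = 1/((17671/((25*(1/193))) - 2184*(-1/13706)) + 1147/2) = 1/((17671/(25/193) + 156/979) + 1147/2) = 1/((17671*(193/25) + 156/979) + 1147/2) = 1/((3410503/25 + 156/979) + 1147/2) = 1/(3338886337/24475 + 1147/2) = 1/(6705845499/48950) = 48950/6705845499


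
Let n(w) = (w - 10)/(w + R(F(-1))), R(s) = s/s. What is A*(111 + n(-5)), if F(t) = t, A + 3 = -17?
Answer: -2295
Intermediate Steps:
A = -20 (A = -3 - 17 = -20)
R(s) = 1
n(w) = (-10 + w)/(1 + w) (n(w) = (w - 10)/(w + 1) = (-10 + w)/(1 + w))
A*(111 + n(-5)) = -20*(111 + (-10 - 5)/(1 - 5)) = -20*(111 - 15/(-4)) = -20*(111 - ¼*(-15)) = -20*(111 + 15/4) = -20*459/4 = -2295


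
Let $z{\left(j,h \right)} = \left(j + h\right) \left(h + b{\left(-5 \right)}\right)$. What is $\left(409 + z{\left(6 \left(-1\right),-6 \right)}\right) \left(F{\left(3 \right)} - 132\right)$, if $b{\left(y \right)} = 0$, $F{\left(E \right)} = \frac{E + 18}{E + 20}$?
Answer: $- \frac{1450215}{23} \approx -63053.0$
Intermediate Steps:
$F{\left(E \right)} = \frac{18 + E}{20 + E}$
$z{\left(j,h \right)} = h \left(h + j\right)$ ($z{\left(j,h \right)} = \left(j + h\right) \left(h + 0\right) = \left(h + j\right) h = h \left(h + j\right)$)
$\left(409 + z{\left(6 \left(-1\right),-6 \right)}\right) \left(F{\left(3 \right)} - 132\right) = \left(409 - 6 \left(-6 + 6 \left(-1\right)\right)\right) \left(\frac{18 + 3}{20 + 3} - 132\right) = \left(409 - 6 \left(-6 - 6\right)\right) \left(\frac{1}{23} \cdot 21 - 132\right) = \left(409 - -72\right) \left(\frac{1}{23} \cdot 21 - 132\right) = \left(409 + 72\right) \left(\frac{21}{23} - 132\right) = 481 \left(- \frac{3015}{23}\right) = - \frac{1450215}{23}$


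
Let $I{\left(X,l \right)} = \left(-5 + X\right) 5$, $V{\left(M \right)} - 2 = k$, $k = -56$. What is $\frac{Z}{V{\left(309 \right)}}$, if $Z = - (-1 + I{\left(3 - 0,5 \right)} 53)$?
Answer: $- \frac{59}{6} \approx -9.8333$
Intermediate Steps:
$V{\left(M \right)} = -54$ ($V{\left(M \right)} = 2 - 56 = -54$)
$I{\left(X,l \right)} = -25 + 5 X$
$Z = 531$ ($Z = - (-1 + \left(-25 + 5 \left(3 - 0\right)\right) 53) = - (-1 + \left(-25 + 5 \left(3 + 0\right)\right) 53) = - (-1 + \left(-25 + 5 \cdot 3\right) 53) = - (-1 + \left(-25 + 15\right) 53) = - (-1 - 530) = \left(-1\right) \left(-531\right) = 531$)
$\frac{Z}{V{\left(309 \right)}} = \frac{531}{-54} = 531 \left(- \frac{1}{54}\right) = - \frac{59}{6}$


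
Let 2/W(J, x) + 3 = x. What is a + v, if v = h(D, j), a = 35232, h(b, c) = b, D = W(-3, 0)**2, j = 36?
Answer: 317092/9 ≈ 35232.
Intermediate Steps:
W(J, x) = 2/(-3 + x)
D = 4/9 (D = (2/(-3 + 0))**2 = (2/(-3))**2 = (2*(-1/3))**2 = (-2/3)**2 = 4/9 ≈ 0.44444)
v = 4/9 ≈ 0.44444
a + v = 35232 + 4/9 = 317092/9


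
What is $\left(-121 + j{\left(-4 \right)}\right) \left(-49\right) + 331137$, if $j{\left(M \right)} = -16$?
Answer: $337850$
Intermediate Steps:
$\left(-121 + j{\left(-4 \right)}\right) \left(-49\right) + 331137 = \left(-121 - 16\right) \left(-49\right) + 331137 = \left(-137\right) \left(-49\right) + 331137 = 6713 + 331137 = 337850$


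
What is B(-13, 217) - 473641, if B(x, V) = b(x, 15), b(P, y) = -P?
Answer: -473628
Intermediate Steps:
B(x, V) = -x
B(-13, 217) - 473641 = -1*(-13) - 473641 = 13 - 473641 = -473628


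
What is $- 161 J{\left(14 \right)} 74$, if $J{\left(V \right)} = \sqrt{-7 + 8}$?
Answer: $-11914$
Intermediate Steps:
$J{\left(V \right)} = 1$ ($J{\left(V \right)} = \sqrt{1} = 1$)
$- 161 J{\left(14 \right)} 74 = \left(-161\right) 1 \cdot 74 = \left(-161\right) 74 = -11914$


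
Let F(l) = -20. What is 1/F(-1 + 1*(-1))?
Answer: -1/20 ≈ -0.050000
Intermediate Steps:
1/F(-1 + 1*(-1)) = 1/(-20) = -1/20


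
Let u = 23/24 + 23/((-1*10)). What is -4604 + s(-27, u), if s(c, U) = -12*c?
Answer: -4280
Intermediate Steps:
u = -161/120 (u = 23*(1/24) + 23/(-10) = 23/24 + 23*(-⅒) = 23/24 - 23/10 = -161/120 ≈ -1.3417)
-4604 + s(-27, u) = -4604 - 12*(-27) = -4604 + 324 = -4280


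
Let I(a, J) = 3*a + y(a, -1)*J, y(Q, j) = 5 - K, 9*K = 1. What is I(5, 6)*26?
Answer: 3458/3 ≈ 1152.7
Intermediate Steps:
K = 1/9 (K = (1/9)*1 = 1/9 ≈ 0.11111)
y(Q, j) = 44/9 (y(Q, j) = 5 - 1*1/9 = 5 - 1/9 = 44/9)
I(a, J) = 3*a + 44*J/9
I(5, 6)*26 = (3*5 + (44/9)*6)*26 = (15 + 88/3)*26 = (133/3)*26 = 3458/3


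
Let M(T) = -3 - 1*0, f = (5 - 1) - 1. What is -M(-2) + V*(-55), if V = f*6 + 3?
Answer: -1152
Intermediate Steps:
f = 3 (f = 4 - 1 = 3)
M(T) = -3 (M(T) = -3 + 0 = -3)
V = 21 (V = 3*6 + 3 = 18 + 3 = 21)
-M(-2) + V*(-55) = -1*(-3) + 21*(-55) = 3 - 1155 = -1152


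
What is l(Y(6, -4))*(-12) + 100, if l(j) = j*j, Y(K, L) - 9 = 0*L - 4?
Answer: -200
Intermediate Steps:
Y(K, L) = 5 (Y(K, L) = 9 + (0*L - 4) = 9 + (0 - 4) = 9 - 4 = 5)
l(j) = j**2
l(Y(6, -4))*(-12) + 100 = 5**2*(-12) + 100 = 25*(-12) + 100 = -300 + 100 = -200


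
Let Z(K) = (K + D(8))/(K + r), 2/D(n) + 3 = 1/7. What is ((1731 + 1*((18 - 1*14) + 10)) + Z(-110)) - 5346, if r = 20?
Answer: -359977/100 ≈ -3599.8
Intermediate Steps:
D(n) = -7/10 (D(n) = 2/(-3 + 1/7) = 2/(-20/7) = 2*(-7/20) = -7/10)
Z(K) = (-7/10 + K)/(20 + K) (Z(K) = (K - 7/10)/(K + 20) = (-7/10 + K)/(20 + K))
((1731 + 1*((18 - 1*14) + 10)) + Z(-110)) - 5346 = ((1731 + 1*((18 - 1*14) + 10)) + (-7/10 - 110)/(20 - 110)) - 5346 = ((1731 + 1*((18 - 14) + 10)) - 1107/10/(-90)) - 5346 = ((1731 + 1*(4 + 10)) - 1/90*(-1107/10)) - 5346 = ((1731 + 1*14) + 123/100) - 5346 = ((1731 + 14) + 123/100) - 5346 = (1745 + 123/100) - 5346 = 174623/100 - 5346 = -359977/100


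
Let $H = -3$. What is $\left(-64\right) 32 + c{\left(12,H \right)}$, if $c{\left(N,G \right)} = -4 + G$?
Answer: $-2055$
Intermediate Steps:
$\left(-64\right) 32 + c{\left(12,H \right)} = \left(-64\right) 32 - 7 = -2048 - 7 = -2055$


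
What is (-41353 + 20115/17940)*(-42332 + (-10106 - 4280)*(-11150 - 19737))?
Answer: -10986790340624175/598 ≈ -1.8373e+13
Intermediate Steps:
(-41353 + 20115/17940)*(-42332 + (-10106 - 4280)*(-11150 - 19737)) = (-41353 + 20115*(1/17940))*(-42332 - 14386*(-30887)) = (-41353 + 1341/1196)*(-42332 + 444340382) = -49456847/1196*444298050 = -10986790340624175/598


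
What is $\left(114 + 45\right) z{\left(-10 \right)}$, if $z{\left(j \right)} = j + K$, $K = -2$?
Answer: $-1908$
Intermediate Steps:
$z{\left(j \right)} = -2 + j$ ($z{\left(j \right)} = j - 2 = -2 + j$)
$\left(114 + 45\right) z{\left(-10 \right)} = \left(114 + 45\right) \left(-2 - 10\right) = 159 \left(-12\right) = -1908$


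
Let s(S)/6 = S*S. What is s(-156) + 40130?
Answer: 186146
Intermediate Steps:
s(S) = 6*S² (s(S) = 6*(S*S) = 6*S²)
s(-156) + 40130 = 6*(-156)² + 40130 = 6*24336 + 40130 = 146016 + 40130 = 186146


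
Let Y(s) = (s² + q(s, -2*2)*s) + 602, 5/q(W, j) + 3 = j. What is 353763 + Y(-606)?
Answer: 5054237/7 ≈ 7.2203e+5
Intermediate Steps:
q(W, j) = 5/(-3 + j)
Y(s) = 602 + s² - 5*s/7 (Y(s) = (s² + (5/(-3 - 2*2))*s) + 602 = (s² + (5/(-3 - 4))*s) + 602 = (s² + (5/(-7))*s) + 602 = (s² + (5*(-⅐))*s) + 602 = (s² - 5*s/7) + 602 = 602 + s² - 5*s/7)
353763 + Y(-606) = 353763 + (602 + (-606)² - 5/7*(-606)) = 353763 + (602 + 367236 + 3030/7) = 353763 + 2577896/7 = 5054237/7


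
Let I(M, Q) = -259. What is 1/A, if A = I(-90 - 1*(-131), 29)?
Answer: -1/259 ≈ -0.0038610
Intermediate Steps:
A = -259
1/A = 1/(-259) = -1/259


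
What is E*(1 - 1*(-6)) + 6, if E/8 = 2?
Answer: 118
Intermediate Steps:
E = 16 (E = 8*2 = 16)
E*(1 - 1*(-6)) + 6 = 16*(1 - 1*(-6)) + 6 = 16*(1 + 6) + 6 = 16*7 + 6 = 112 + 6 = 118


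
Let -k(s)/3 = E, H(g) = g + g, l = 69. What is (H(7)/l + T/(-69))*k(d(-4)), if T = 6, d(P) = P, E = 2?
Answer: -16/23 ≈ -0.69565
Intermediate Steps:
H(g) = 2*g
k(s) = -6 (k(s) = -3*2 = -6)
(H(7)/l + T/(-69))*k(d(-4)) = ((2*7)/69 + 6/(-69))*(-6) = (14*(1/69) + 6*(-1/69))*(-6) = (14/69 - 2/23)*(-6) = (8/69)*(-6) = -16/23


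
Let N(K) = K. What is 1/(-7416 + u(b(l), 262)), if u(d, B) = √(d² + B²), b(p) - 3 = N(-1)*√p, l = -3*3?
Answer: 1/(-7416 + √2*√(34322 - 9*I)) ≈ -0.00013978 + 7.0e-10*I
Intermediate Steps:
l = -9
b(p) = 3 - √p
u(d, B) = √(B² + d²)
1/(-7416 + u(b(l), 262)) = 1/(-7416 + √(262² + (3 - √(-9))²)) = 1/(-7416 + √(68644 + (3 - 3*I)²))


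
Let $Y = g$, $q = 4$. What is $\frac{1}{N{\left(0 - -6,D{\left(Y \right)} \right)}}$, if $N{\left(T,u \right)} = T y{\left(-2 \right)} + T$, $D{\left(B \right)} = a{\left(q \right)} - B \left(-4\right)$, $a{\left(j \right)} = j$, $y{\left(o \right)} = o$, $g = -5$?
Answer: $- \frac{1}{6} \approx -0.16667$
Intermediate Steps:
$Y = -5$
$D{\left(B \right)} = 4 + 4 B$ ($D{\left(B \right)} = 4 - B \left(-4\right) = 4 - - 4 B = 4 + 4 B$)
$N{\left(T,u \right)} = - T$ ($N{\left(T,u \right)} = T \left(-2\right) + T = - 2 T + T = - T$)
$\frac{1}{N{\left(0 - -6,D{\left(Y \right)} \right)}} = \frac{1}{\left(-1\right) \left(0 - -6\right)} = \frac{1}{\left(-1\right) \left(0 + 6\right)} = \frac{1}{\left(-1\right) 6} = \frac{1}{-6} = - \frac{1}{6}$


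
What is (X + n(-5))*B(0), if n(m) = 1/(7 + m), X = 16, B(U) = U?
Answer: 0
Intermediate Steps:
(X + n(-5))*B(0) = (16 + 1/(7 - 5))*0 = (16 + 1/2)*0 = (16 + ½)*0 = (33/2)*0 = 0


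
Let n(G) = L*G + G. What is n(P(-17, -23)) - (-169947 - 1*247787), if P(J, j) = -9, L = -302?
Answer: 420443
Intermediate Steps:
n(G) = -301*G (n(G) = -302*G + G = -301*G)
n(P(-17, -23)) - (-169947 - 1*247787) = -301*(-9) - (-169947 - 1*247787) = 2709 - (-169947 - 247787) = 2709 - 1*(-417734) = 2709 + 417734 = 420443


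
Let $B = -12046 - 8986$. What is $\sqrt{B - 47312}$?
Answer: $2 i \sqrt{17086} \approx 261.43 i$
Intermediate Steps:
$B = -21032$ ($B = -12046 - 8986 = -21032$)
$\sqrt{B - 47312} = \sqrt{-21032 - 47312} = \sqrt{-68344} = 2 i \sqrt{17086}$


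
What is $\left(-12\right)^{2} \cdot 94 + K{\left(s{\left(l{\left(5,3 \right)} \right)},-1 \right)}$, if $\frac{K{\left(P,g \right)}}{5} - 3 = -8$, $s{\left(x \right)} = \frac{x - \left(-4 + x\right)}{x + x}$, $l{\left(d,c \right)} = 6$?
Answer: $13511$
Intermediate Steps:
$s{\left(x \right)} = \frac{2}{x}$ ($s{\left(x \right)} = \frac{4}{2 x} = 4 \frac{1}{2 x} = \frac{2}{x}$)
$K{\left(P,g \right)} = -25$ ($K{\left(P,g \right)} = 15 + 5 \left(-8\right) = 15 - 40 = -25$)
$\left(-12\right)^{2} \cdot 94 + K{\left(s{\left(l{\left(5,3 \right)} \right)},-1 \right)} = \left(-12\right)^{2} \cdot 94 - 25 = 144 \cdot 94 - 25 = 13536 - 25 = 13511$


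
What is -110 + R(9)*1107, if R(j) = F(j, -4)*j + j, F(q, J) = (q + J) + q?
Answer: 149335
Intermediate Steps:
F(q, J) = J + 2*q (F(q, J) = (J + q) + q = J + 2*q)
R(j) = j + j*(-4 + 2*j) (R(j) = (-4 + 2*j)*j + j = j*(-4 + 2*j) + j = j + j*(-4 + 2*j))
-110 + R(9)*1107 = -110 + (9*(-3 + 2*9))*1107 = -110 + (9*(-3 + 18))*1107 = -110 + (9*15)*1107 = -110 + 135*1107 = -110 + 149445 = 149335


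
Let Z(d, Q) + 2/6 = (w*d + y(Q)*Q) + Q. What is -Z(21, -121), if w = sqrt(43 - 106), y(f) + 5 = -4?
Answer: -2903/3 - 63*I*sqrt(7) ≈ -967.67 - 166.68*I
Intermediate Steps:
y(f) = -9 (y(f) = -5 - 4 = -9)
w = 3*I*sqrt(7) (w = sqrt(-63) = 3*I*sqrt(7) ≈ 7.9373*I)
Z(d, Q) = -1/3 - 8*Q + 3*I*d*sqrt(7) (Z(d, Q) = -1/3 + (((3*I*sqrt(7))*d - 9*Q) + Q) = -1/3 + ((3*I*d*sqrt(7) - 9*Q) + Q) = -1/3 + ((-9*Q + 3*I*d*sqrt(7)) + Q) = -1/3 + (-8*Q + 3*I*d*sqrt(7)) = -1/3 - 8*Q + 3*I*d*sqrt(7))
-Z(21, -121) = -(-1/3 - 8*(-121) + 3*I*21*sqrt(7)) = -(-1/3 + 968 + 63*I*sqrt(7)) = -(2903/3 + 63*I*sqrt(7)) = -2903/3 - 63*I*sqrt(7)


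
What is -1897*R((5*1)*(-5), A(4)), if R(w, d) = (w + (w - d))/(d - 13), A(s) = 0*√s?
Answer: -94850/13 ≈ -7296.2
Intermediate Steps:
A(s) = 0
R(w, d) = (-d + 2*w)/(-13 + d)
-1897*R((5*1)*(-5), A(4)) = -1897*(-1*0 + 2*((5*1)*(-5)))/(-13 + 0) = -1897*(0 + 2*(5*(-5)))/(-13) = -(-1897)*(0 + 2*(-25))/13 = -(-1897)*(0 - 50)/13 = -(-1897)*(-50)/13 = -1897*50/13 = -94850/13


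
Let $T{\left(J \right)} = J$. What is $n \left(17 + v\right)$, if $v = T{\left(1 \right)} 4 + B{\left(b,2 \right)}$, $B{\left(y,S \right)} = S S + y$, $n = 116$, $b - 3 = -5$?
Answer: $2668$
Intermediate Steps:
$b = -2$ ($b = 3 - 5 = -2$)
$B{\left(y,S \right)} = y + S^{2}$ ($B{\left(y,S \right)} = S^{2} + y = y + S^{2}$)
$v = 6$ ($v = 1 \cdot 4 - \left(2 - 2^{2}\right) = 4 + \left(-2 + 4\right) = 4 + 2 = 6$)
$n \left(17 + v\right) = 116 \left(17 + 6\right) = 116 \cdot 23 = 2668$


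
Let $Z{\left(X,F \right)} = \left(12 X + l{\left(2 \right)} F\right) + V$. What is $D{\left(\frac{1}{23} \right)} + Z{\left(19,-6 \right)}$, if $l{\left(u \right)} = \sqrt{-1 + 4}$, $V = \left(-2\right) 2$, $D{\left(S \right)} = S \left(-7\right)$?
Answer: $\frac{5145}{23} - 6 \sqrt{3} \approx 213.3$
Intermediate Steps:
$D{\left(S \right)} = - 7 S$
$V = -4$
$l{\left(u \right)} = \sqrt{3}$
$Z{\left(X,F \right)} = -4 + 12 X + F \sqrt{3}$ ($Z{\left(X,F \right)} = \left(12 X + \sqrt{3} F\right) - 4 = \left(12 X + F \sqrt{3}\right) - 4 = -4 + 12 X + F \sqrt{3}$)
$D{\left(\frac{1}{23} \right)} + Z{\left(19,-6 \right)} = - \frac{7}{23} - \left(-224 + 6 \sqrt{3}\right) = \left(-7\right) \frac{1}{23} - \left(-224 + 6 \sqrt{3}\right) = - \frac{7}{23} + \left(224 - 6 \sqrt{3}\right) = \frac{5145}{23} - 6 \sqrt{3}$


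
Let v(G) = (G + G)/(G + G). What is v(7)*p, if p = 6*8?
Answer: 48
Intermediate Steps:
v(G) = 1 (v(G) = (2*G)/((2*G)) = (2*G)*(1/(2*G)) = 1)
p = 48
v(7)*p = 1*48 = 48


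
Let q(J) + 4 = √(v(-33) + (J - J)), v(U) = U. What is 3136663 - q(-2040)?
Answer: 3136667 - I*√33 ≈ 3.1367e+6 - 5.7446*I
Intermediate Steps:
q(J) = -4 + I*√33 (q(J) = -4 + √(-33 + (J - J)) = -4 + √(-33 + 0) = -4 + √(-33) = -4 + I*√33)
3136663 - q(-2040) = 3136663 - (-4 + I*√33) = 3136663 + (4 - I*√33) = 3136667 - I*√33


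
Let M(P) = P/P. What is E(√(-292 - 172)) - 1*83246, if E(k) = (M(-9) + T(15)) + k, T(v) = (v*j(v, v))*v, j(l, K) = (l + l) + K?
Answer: -73120 + 4*I*√29 ≈ -73120.0 + 21.541*I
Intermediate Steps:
M(P) = 1
j(l, K) = K + 2*l (j(l, K) = 2*l + K = K + 2*l)
T(v) = 3*v³ (T(v) = (v*(v + 2*v))*v = (v*(3*v))*v = (3*v²)*v = 3*v³)
E(k) = 10126 + k (E(k) = (1 + 3*15³) + k = (1 + 3*3375) + k = (1 + 10125) + k = 10126 + k)
E(√(-292 - 172)) - 1*83246 = (10126 + √(-292 - 172)) - 1*83246 = (10126 + √(-464)) - 83246 = (10126 + 4*I*√29) - 83246 = -73120 + 4*I*√29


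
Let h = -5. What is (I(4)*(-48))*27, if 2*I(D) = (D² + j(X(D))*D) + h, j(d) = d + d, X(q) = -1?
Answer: -1944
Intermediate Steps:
j(d) = 2*d
I(D) = -5/2 + D²/2 - D (I(D) = ((D² + (2*(-1))*D) - 5)/2 = ((D² - 2*D) - 5)/2 = (-5 + D² - 2*D)/2 = -5/2 + D²/2 - D)
(I(4)*(-48))*27 = ((-5/2 + (½)*4² - 1*4)*(-48))*27 = ((-5/2 + (½)*16 - 4)*(-48))*27 = ((-5/2 + 8 - 4)*(-48))*27 = ((3/2)*(-48))*27 = -72*27 = -1944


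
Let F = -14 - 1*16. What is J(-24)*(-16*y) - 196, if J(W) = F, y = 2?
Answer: 764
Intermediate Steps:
F = -30 (F = -14 - 16 = -30)
J(W) = -30
J(-24)*(-16*y) - 196 = -(-480)*2 - 196 = -30*(-32) - 196 = 960 - 196 = 764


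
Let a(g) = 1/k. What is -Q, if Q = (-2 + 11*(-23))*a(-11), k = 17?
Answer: 15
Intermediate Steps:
a(g) = 1/17
Q = -15 (Q = (-2 + 11*(-23))*(1/17) = (-2 - 253)*(1/17) = -255*1/17 = -15)
-Q = -1*(-15) = 15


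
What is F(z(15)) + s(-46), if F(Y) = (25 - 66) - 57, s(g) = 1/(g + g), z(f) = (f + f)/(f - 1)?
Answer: -9017/92 ≈ -98.011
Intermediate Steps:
z(f) = 2*f/(-1 + f) (z(f) = (2*f)/(-1 + f) = 2*f/(-1 + f))
s(g) = 1/(2*g)
F(Y) = -98 (F(Y) = -41 - 57 = -98)
F(z(15)) + s(-46) = -98 + (1/2)/(-46) = -98 + (1/2)*(-1/46) = -98 - 1/92 = -9017/92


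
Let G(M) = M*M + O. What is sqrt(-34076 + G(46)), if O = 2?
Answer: 29*I*sqrt(38) ≈ 178.77*I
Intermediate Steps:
G(M) = 2 + M**2 (G(M) = M*M + 2 = M**2 + 2 = 2 + M**2)
sqrt(-34076 + G(46)) = sqrt(-34076 + (2 + 46**2)) = sqrt(-34076 + (2 + 2116)) = sqrt(-34076 + 2118) = sqrt(-31958) = 29*I*sqrt(38)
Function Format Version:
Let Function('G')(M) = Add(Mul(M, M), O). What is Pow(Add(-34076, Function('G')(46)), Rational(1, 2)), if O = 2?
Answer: Mul(29, I, Pow(38, Rational(1, 2))) ≈ Mul(178.77, I)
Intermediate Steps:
Function('G')(M) = Add(2, Pow(M, 2)) (Function('G')(M) = Add(Mul(M, M), 2) = Add(Pow(M, 2), 2) = Add(2, Pow(M, 2)))
Pow(Add(-34076, Function('G')(46)), Rational(1, 2)) = Pow(Add(-34076, Add(2, Pow(46, 2))), Rational(1, 2)) = Pow(Add(-34076, Add(2, 2116)), Rational(1, 2)) = Pow(Add(-34076, 2118), Rational(1, 2)) = Pow(-31958, Rational(1, 2)) = Mul(29, I, Pow(38, Rational(1, 2)))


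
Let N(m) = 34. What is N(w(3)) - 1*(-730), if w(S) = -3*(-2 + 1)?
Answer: 764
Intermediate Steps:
w(S) = 3 (w(S) = -3*(-1) = 3)
N(w(3)) - 1*(-730) = 34 - 1*(-730) = 34 + 730 = 764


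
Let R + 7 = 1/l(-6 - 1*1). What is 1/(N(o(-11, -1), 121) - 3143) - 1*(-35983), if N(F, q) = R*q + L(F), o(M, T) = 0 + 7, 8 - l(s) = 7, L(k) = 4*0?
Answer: 139218226/3869 ≈ 35983.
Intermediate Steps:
L(k) = 0
l(s) = 1 (l(s) = 8 - 1*7 = 8 - 7 = 1)
R = -6 (R = -7 + 1/1 = -7 + 1 = -6)
o(M, T) = 7
N(F, q) = -6*q (N(F, q) = -6*q + 0 = -6*q)
1/(N(o(-11, -1), 121) - 3143) - 1*(-35983) = 1/(-6*121 - 3143) - 1*(-35983) = 1/(-726 - 3143) + 35983 = 1/(-3869) + 35983 = -1/3869 + 35983 = 139218226/3869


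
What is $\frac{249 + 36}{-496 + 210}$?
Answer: $- \frac{285}{286} \approx -0.9965$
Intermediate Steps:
$\frac{249 + 36}{-496 + 210} = \frac{285}{-286} = 285 \left(- \frac{1}{286}\right) = - \frac{285}{286}$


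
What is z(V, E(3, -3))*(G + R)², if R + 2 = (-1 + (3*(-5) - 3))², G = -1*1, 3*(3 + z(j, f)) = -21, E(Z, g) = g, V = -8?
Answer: -1281640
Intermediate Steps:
z(j, f) = -10 (z(j, f) = -3 + (⅓)*(-21) = -3 - 7 = -10)
G = -1
R = 359 (R = -2 + (-1 + (3*(-5) - 3))² = -2 + (-1 + (-15 - 3))² = -2 + (-1 - 18)² = -2 + (-19)² = -2 + 361 = 359)
z(V, E(3, -3))*(G + R)² = -10*(-1 + 359)² = -10*358² = -10*128164 = -1281640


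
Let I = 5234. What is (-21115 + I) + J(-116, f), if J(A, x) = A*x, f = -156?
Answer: 2215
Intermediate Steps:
(-21115 + I) + J(-116, f) = (-21115 + 5234) - 116*(-156) = -15881 + 18096 = 2215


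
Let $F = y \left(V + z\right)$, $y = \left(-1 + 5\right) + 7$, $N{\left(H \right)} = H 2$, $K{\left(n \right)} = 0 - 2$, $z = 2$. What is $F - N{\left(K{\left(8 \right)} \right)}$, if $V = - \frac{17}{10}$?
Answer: $\frac{73}{10} \approx 7.3$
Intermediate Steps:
$K{\left(n \right)} = -2$
$N{\left(H \right)} = 2 H$
$y = 11$ ($y = 4 + 7 = 11$)
$V = - \frac{17}{10}$ ($V = \left(-17\right) \frac{1}{10} = - \frac{17}{10} \approx -1.7$)
$F = \frac{33}{10}$ ($F = 11 \left(- \frac{17}{10} + 2\right) = 11 \cdot \frac{3}{10} = \frac{33}{10} \approx 3.3$)
$F - N{\left(K{\left(8 \right)} \right)} = \frac{33}{10} - 2 \left(-2\right) = \frac{33}{10} - -4 = \frac{33}{10} + 4 = \frac{73}{10}$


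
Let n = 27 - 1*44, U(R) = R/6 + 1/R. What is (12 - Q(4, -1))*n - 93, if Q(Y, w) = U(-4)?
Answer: -3751/12 ≈ -312.58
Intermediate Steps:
U(R) = 1/R + R/6 (U(R) = R*(⅙) + 1/R = R/6 + 1/R = 1/R + R/6)
Q(Y, w) = -11/12 (Q(Y, w) = 1/(-4) + (⅙)*(-4) = -¼ - ⅔ = -11/12)
n = -17 (n = 27 - 44 = -17)
(12 - Q(4, -1))*n - 93 = (12 - 1*(-11/12))*(-17) - 93 = (12 + 11/12)*(-17) - 93 = (155/12)*(-17) - 93 = -2635/12 - 93 = -3751/12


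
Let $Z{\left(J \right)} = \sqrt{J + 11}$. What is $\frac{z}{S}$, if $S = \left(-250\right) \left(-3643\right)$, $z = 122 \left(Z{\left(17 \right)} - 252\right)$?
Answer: $- \frac{15372}{455375} + \frac{122 \sqrt{7}}{455375} \approx -0.033048$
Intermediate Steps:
$Z{\left(J \right)} = \sqrt{11 + J}$
$z = -30744 + 244 \sqrt{7}$ ($z = 122 \left(\sqrt{11 + 17} - 252\right) = 122 \left(\sqrt{28} - 252\right) = 122 \left(2 \sqrt{7} - 252\right) = 122 \left(-252 + 2 \sqrt{7}\right) = -30744 + 244 \sqrt{7} \approx -30098.0$)
$S = 910750$
$\frac{z}{S} = \frac{-30744 + 244 \sqrt{7}}{910750} = \left(-30744 + 244 \sqrt{7}\right) \frac{1}{910750} = - \frac{15372}{455375} + \frac{122 \sqrt{7}}{455375}$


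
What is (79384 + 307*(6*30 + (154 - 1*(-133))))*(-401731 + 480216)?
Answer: 17482769205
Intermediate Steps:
(79384 + 307*(6*30 + (154 - 1*(-133))))*(-401731 + 480216) = (79384 + 307*(180 + (154 + 133)))*78485 = (79384 + 307*(180 + 287))*78485 = (79384 + 307*467)*78485 = (79384 + 143369)*78485 = 222753*78485 = 17482769205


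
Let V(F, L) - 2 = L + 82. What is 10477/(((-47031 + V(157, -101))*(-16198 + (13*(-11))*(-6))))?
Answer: 10477/721716320 ≈ 1.4517e-5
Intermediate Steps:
V(F, L) = 84 + L (V(F, L) = 2 + (L + 82) = 2 + (82 + L) = 84 + L)
10477/(((-47031 + V(157, -101))*(-16198 + (13*(-11))*(-6)))) = 10477/(((-47031 + (84 - 101))*(-16198 + (13*(-11))*(-6)))) = 10477/(((-47031 - 17)*(-16198 - 143*(-6)))) = 10477/((-47048*(-16198 + 858))) = 10477/((-47048*(-15340))) = 10477/721716320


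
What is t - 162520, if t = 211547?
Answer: 49027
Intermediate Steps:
t - 162520 = 211547 - 162520 = 49027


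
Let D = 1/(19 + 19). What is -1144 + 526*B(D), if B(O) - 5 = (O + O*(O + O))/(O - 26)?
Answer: 27856438/18753 ≈ 1485.4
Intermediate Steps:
D = 1/38 ≈ 0.026316
B(O) = 5 + (O + 2*O²)/(-26 + O) (B(O) = 5 + (O + O*(O + O))/(O - 26) = 5 + (O + O*(2*O))/(-26 + O) = 5 + (O + 2*O²)/(-26 + O))
-1144 + 526*B(D) = -1144 + 526*(2*(-65 + (1/38)² + 3*(1/38))/(-26 + 1/38)) = -1144 + 526*(2*(-65 + 1/1444 + 3/38)/(-987/38)) = -1144 + 526*(2*(-38/987)*(-93745/1444)) = -1144 + 526*(93745/18753) = -1144 + 49309870/18753 = 27856438/18753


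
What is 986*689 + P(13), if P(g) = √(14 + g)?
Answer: 679354 + 3*√3 ≈ 6.7936e+5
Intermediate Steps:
986*689 + P(13) = 986*689 + √(14 + 13) = 679354 + √27 = 679354 + 3*√3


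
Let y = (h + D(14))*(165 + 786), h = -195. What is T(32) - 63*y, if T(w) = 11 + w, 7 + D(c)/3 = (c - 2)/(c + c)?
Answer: 12864220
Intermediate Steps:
D(c) = -21 + 3*(-2 + c)/(2*c) (D(c) = -21 + 3*((c - 2)/(c + c)) = -21 + 3*((-2 + c)/((2*c))) = -21 + 3*((-2 + c)*(1/(2*c))) = -21 + 3*((-2 + c)/(2*c)) = -21 + 3*(-2 + c)/(2*c))
y = -1429353/7 (y = (-195 + (-39/2 - 3/14))*(165 + 786) = (-195 + (-39/2 - 3*1/14))*951 = (-195 + (-39/2 - 3/14))*951 = (-195 - 138/7)*951 = -1503/7*951 = -1429353/7 ≈ -2.0419e+5)
T(32) - 63*y = (11 + 32) - 63*(-1429353/7) = 43 + 12864177 = 12864220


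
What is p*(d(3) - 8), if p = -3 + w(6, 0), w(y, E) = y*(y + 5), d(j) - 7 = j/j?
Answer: 0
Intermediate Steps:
d(j) = 8 (d(j) = 7 + j/j = 7 + 1 = 8)
w(y, E) = y*(5 + y)
p = 63 (p = -3 + 6*(5 + 6) = -3 + 6*11 = -3 + 66 = 63)
p*(d(3) - 8) = 63*(8 - 8) = 63*0 = 0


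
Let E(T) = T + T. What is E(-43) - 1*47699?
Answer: -47785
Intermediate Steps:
E(T) = 2*T
E(-43) - 1*47699 = 2*(-43) - 1*47699 = -86 - 47699 = -47785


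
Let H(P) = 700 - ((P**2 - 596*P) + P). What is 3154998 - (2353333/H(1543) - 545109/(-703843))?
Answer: 3246694181474249839/1029063511952 ≈ 3.1550e+6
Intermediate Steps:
H(P) = 700 - P**2 + 595*P (H(P) = 700 - (P**2 - 595*P) = 700 + (-P**2 + 595*P) = 700 - P**2 + 595*P)
3154998 - (2353333/H(1543) - 545109/(-703843)) = 3154998 - (2353333/(700 - 1*1543**2 + 595*1543) - 545109/(-703843)) = 3154998 - (2353333/(700 - 1*2380849 + 918085) - 545109*(-1/703843)) = 3154998 - (2353333/(700 - 2380849 + 918085) + 545109/703843) = 3154998 - (2353333/(-1462064) + 545109/703843) = 3154998 - (2353333*(-1/1462064) + 545109/703843) = 3154998 - (-2353333/1462064 + 545109/703843) = 3154998 - 1*(-859392713743/1029063511952) = 3154998 + 859392713743/1029063511952 = 3246694181474249839/1029063511952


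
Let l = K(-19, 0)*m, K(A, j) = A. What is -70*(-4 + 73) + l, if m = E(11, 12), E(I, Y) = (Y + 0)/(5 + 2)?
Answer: -34038/7 ≈ -4862.6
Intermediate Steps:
E(I, Y) = Y/7
m = 12/7 (m = (1/7)*12 = 12/7 ≈ 1.7143)
l = -228/7 (l = -19*12/7 = -228/7 ≈ -32.571)
-70*(-4 + 73) + l = -70*(-4 + 73) - 228/7 = -70*69 - 228/7 = -4830 - 228/7 = -34038/7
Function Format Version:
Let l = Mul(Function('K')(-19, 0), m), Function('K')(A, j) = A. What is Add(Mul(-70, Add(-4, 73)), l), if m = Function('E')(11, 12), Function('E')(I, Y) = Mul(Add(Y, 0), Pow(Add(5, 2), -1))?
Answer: Rational(-34038, 7) ≈ -4862.6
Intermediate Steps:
Function('E')(I, Y) = Mul(Rational(1, 7), Y) (Function('E')(I, Y) = Mul(Y, Pow(7, -1)) = Mul(Y, Rational(1, 7)) = Mul(Rational(1, 7), Y))
m = Rational(12, 7) (m = Mul(Rational(1, 7), 12) = Rational(12, 7) ≈ 1.7143)
l = Rational(-228, 7) (l = Mul(-19, Rational(12, 7)) = Rational(-228, 7) ≈ -32.571)
Add(Mul(-70, Add(-4, 73)), l) = Add(Mul(-70, Add(-4, 73)), Rational(-228, 7)) = Add(Mul(-70, 69), Rational(-228, 7)) = Add(-4830, Rational(-228, 7)) = Rational(-34038, 7)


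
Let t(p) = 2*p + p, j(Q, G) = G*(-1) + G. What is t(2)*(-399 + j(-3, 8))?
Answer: -2394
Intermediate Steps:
j(Q, G) = 0 (j(Q, G) = -G + G = 0)
t(p) = 3*p
t(2)*(-399 + j(-3, 8)) = (3*2)*(-399 + 0) = 6*(-399) = -2394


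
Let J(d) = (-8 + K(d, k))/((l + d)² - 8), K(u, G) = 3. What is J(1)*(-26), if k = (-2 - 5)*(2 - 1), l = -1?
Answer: -65/4 ≈ -16.250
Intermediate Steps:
k = -7 (k = -7*1 = -7)
J(d) = -5/(-8 + (-1 + d)²) (J(d) = (-8 + 3)/((-1 + d)² - 8) = -5/(-8 + (-1 + d)²))
J(1)*(-26) = -5/(-8 + (-1 + 1)²)*(-26) = -5/(-8 + 0²)*(-26) = -5/(-8 + 0)*(-26) = -5/(-8)*(-26) = -5*(-⅛)*(-26) = (5/8)*(-26) = -65/4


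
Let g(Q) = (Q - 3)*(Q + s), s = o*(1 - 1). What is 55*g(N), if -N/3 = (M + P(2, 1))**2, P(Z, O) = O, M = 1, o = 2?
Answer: 9900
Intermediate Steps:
N = -12 (N = -3*(1 + 1)**2 = -3*2**2 = -3*4 = -12)
s = 0 (s = 2*(1 - 1) = 2*0 = 0)
g(Q) = Q*(-3 + Q) (g(Q) = (Q - 3)*(Q + 0) = (-3 + Q)*Q = Q*(-3 + Q))
55*g(N) = 55*(-12*(-3 - 12)) = 55*(-12*(-15)) = 55*180 = 9900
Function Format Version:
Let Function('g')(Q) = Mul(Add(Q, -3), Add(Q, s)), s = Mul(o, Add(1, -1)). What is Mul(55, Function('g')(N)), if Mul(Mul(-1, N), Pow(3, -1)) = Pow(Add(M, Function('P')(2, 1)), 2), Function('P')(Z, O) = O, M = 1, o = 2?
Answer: 9900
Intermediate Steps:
N = -12 (N = Mul(-3, Pow(Add(1, 1), 2)) = Mul(-3, Pow(2, 2)) = Mul(-3, 4) = -12)
s = 0 (s = Mul(2, Add(1, -1)) = Mul(2, 0) = 0)
Function('g')(Q) = Mul(Q, Add(-3, Q)) (Function('g')(Q) = Mul(Add(Q, -3), Add(Q, 0)) = Mul(Add(-3, Q), Q) = Mul(Q, Add(-3, Q)))
Mul(55, Function('g')(N)) = Mul(55, Mul(-12, Add(-3, -12))) = Mul(55, Mul(-12, -15)) = Mul(55, 180) = 9900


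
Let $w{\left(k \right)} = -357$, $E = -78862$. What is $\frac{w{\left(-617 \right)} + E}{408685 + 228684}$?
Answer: $- \frac{79219}{637369} \approx -0.12429$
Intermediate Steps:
$\frac{w{\left(-617 \right)} + E}{408685 + 228684} = \frac{-357 - 78862}{408685 + 228684} = - \frac{79219}{637369}$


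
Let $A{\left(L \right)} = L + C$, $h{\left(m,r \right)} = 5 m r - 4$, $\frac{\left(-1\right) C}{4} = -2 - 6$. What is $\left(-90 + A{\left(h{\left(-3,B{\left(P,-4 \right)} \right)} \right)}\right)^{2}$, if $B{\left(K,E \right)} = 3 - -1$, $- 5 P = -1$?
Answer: $14884$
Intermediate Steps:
$P = \frac{1}{5}$ ($P = \left(- \frac{1}{5}\right) \left(-1\right) = \frac{1}{5} \approx 0.2$)
$B{\left(K,E \right)} = 4$ ($B{\left(K,E \right)} = 3 + 1 = 4$)
$C = 32$ ($C = - 4 \left(-2 - 6\right) = \left(-4\right) \left(-8\right) = 32$)
$h{\left(m,r \right)} = -4 + 5 m r$ ($h{\left(m,r \right)} = 5 m r - 4 = -4 + 5 m r$)
$A{\left(L \right)} = 32 + L$ ($A{\left(L \right)} = L + 32 = 32 + L$)
$\left(-90 + A{\left(h{\left(-3,B{\left(P,-4 \right)} \right)} \right)}\right)^{2} = \left(-90 + \left(32 + \left(-4 + 5 \left(-3\right) 4\right)\right)\right)^{2} = \left(-90 + \left(32 - 64\right)\right)^{2} = \left(-90 - 32\right)^{2} = \left(-122\right)^{2} = 14884$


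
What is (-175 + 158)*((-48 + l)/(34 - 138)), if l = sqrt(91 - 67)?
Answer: -102/13 + 17*sqrt(6)/52 ≈ -7.0454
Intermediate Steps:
l = 2*sqrt(6) (l = sqrt(24) = 2*sqrt(6) ≈ 4.8990)
(-175 + 158)*((-48 + l)/(34 - 138)) = (-175 + 158)*((-48 + 2*sqrt(6))/(34 - 138)) = -17*(-48 + 2*sqrt(6))/(-104) = -17*(-48 + 2*sqrt(6))*(-1)/104 = -17*(6/13 - sqrt(6)/52) = -102/13 + 17*sqrt(6)/52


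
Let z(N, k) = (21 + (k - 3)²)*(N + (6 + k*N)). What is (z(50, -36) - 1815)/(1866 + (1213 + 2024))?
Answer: -33223/63 ≈ -527.35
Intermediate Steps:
z(N, k) = (21 + (-3 + k)²)*(6 + N + N*k) (z(N, k) = (21 + (-3 + k)²)*(N + (6 + N*k)) = (21 + (-3 + k)²)*(6 + N + N*k))
(z(50, -36) - 1815)/(1866 + (1213 + 2024)) = ((180 - 36*(-36) + 6*(-36)² + 30*50 + 50*(-36)³ - 5*50*(-36)² + 24*50*(-36)) - 1815)/(1866 + (1213 + 2024)) = ((180 + 1296 + 6*1296 + 1500 + 50*(-46656) - 5*50*1296 - 43200) - 1815)/(1866 + 3237) = ((180 + 1296 + 7776 + 1500 - 2332800 - 324000 - 43200) - 1815)/5103 = (-2689248 - 1815)*(1/5103) = -2691063*1/5103 = -33223/63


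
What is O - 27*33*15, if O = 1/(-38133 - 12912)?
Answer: -682216426/51045 ≈ -13365.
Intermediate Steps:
O = -1/51045 (O = 1/(-51045) = -1/51045 ≈ -1.9591e-5)
O - 27*33*15 = -1/51045 - 27*33*15 = -1/51045 - 891*15 = -1/51045 - 13365 = -682216426/51045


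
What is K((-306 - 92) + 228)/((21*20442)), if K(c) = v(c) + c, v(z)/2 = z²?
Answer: 9605/71547 ≈ 0.13425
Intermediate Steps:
v(z) = 2*z²
K(c) = c + 2*c² (K(c) = 2*c² + c = c + 2*c²)
K((-306 - 92) + 228)/((21*20442)) = (((-306 - 92) + 228)*(1 + 2*((-306 - 92) + 228)))/((21*20442)) = ((-398 + 228)*(1 + 2*(-398 + 228)))/429282 = -170*(1 + 2*(-170))*(1/429282) = -170*(1 - 340)*(1/429282) = -170*(-339)*(1/429282) = 57630*(1/429282) = 9605/71547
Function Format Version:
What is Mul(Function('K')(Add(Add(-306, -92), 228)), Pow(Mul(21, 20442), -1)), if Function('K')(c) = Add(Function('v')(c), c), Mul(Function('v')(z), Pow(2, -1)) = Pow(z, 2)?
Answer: Rational(9605, 71547) ≈ 0.13425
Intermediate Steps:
Function('v')(z) = Mul(2, Pow(z, 2))
Function('K')(c) = Add(c, Mul(2, Pow(c, 2))) (Function('K')(c) = Add(Mul(2, Pow(c, 2)), c) = Add(c, Mul(2, Pow(c, 2))))
Mul(Function('K')(Add(Add(-306, -92), 228)), Pow(Mul(21, 20442), -1)) = Mul(Mul(Add(Add(-306, -92), 228), Add(1, Mul(2, Add(Add(-306, -92), 228)))), Pow(Mul(21, 20442), -1)) = Mul(Mul(Add(-398, 228), Add(1, Mul(2, Add(-398, 228)))), Pow(429282, -1)) = Mul(Mul(-170, Add(1, Mul(2, -170))), Rational(1, 429282)) = Mul(Mul(-170, Add(1, -340)), Rational(1, 429282)) = Mul(Mul(-170, -339), Rational(1, 429282)) = Mul(57630, Rational(1, 429282)) = Rational(9605, 71547)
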